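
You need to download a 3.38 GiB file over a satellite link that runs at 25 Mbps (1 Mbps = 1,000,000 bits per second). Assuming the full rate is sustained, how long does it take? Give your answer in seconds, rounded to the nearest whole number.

1,161 seconds

3.38 GiB = 3,629,247,365.12 bytes = 29,033,978,920.96 bits
25 Mbps = 25,000,000 bits/s
time = 29,033,978,920.96 / 25,000,000 = 1,161 s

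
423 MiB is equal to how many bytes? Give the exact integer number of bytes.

423 × 1,048,576 = 443,547,648 bytes  (1 MiB = 2^20 bytes)

443,547,648 bytes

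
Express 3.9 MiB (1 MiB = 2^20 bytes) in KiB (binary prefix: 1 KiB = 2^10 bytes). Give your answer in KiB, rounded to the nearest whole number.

3.9 MiB × 1,048,576 bytes/MiB = 4,089,446.4 bytes
1 KiB = 1,024 bytes
4,089,446.4 / 1,024 = 3,994 KiB

3,994 KiB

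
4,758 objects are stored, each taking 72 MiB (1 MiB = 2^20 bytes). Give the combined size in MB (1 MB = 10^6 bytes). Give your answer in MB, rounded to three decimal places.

359,216.972 MB

Total = 4,758 × 72 MiB = 342,576 MiB
= 342,576 × 1,048,576 bytes = 359,216,971,776 bytes
1 MB = 1,000,000 bytes
359,216,971,776 / 1,000,000 = 359,216.972 MB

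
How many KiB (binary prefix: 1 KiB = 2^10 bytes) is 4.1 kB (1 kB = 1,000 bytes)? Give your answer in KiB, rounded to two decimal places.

4.00 KiB

4.1 kB = 4.1 × 10^3 bytes = 4,100 bytes
1 KiB = 1,024 bytes
4,100 / 1,024 = 4.00 KiB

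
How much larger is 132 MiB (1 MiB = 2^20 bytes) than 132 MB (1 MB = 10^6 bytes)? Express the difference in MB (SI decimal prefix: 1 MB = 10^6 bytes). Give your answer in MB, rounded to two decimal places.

132 MiB = 132 × 1,048,576 = 138,412,032 bytes
132 MB = 132 × 1,000,000 = 132,000,000 bytes
difference = 6,412,032 bytes
6,412,032 / 1,000,000 = 6.41 MB

6.41 MB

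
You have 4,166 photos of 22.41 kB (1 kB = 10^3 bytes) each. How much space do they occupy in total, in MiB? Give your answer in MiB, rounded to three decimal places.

Total = 4,166 × 22.41 kB = 93360.06 kB
= 93360.06 × 1,000 bytes = 93,360,060 bytes
1 MiB = 1,048,576 bytes
93,360,060 / 1,048,576 = 89.035 MiB

89.035 MiB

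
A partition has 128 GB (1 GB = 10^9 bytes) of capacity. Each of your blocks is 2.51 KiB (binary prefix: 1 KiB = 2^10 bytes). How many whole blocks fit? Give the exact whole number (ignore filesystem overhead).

Capacity: 128 GB = 128,000,000,000 bytes
Per item: 2.51 KiB = 2,570.24 bytes
⌊128,000,000,000 / 2,570.24⌋ = 49,800,796

49,800,796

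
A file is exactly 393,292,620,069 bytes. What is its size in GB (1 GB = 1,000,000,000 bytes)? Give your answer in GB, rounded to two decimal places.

393.29 GB

393,292,620,069 bytes given.
1 GB = 10^9 bytes = 1,000,000,000 bytes
393,292,620,069 / 1,000,000,000 = 393.29 GB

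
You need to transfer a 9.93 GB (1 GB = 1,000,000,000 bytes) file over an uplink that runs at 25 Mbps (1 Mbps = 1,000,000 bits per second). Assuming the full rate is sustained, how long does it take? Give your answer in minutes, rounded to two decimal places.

9.93 GB = 9,930,000,000 bytes = 79,440,000,000 bits
25 Mbps = 25,000,000 bits/s
time = 79,440,000,000 / 25,000,000 = 3,177.600 s
3,177.600 s / 60 = 52.96 minutes

52.96 minutes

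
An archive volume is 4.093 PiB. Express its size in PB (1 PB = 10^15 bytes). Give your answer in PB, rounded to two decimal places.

4.093 PiB × 1,125,899,906,842,624 bytes/PiB = 4,608,308,318,706,860.032 bytes
1 PB = 10^15 bytes = 1,000,000,000,000,000 bytes
4,608,308,318,706,860.032 / 1,000,000,000,000,000 = 4.61 PB

4.61 PB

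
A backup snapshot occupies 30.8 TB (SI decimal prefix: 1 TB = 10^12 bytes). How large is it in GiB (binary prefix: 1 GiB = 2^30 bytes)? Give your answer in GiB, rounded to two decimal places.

28,684.74 GiB

30.8 TB × 1,000,000,000,000 bytes/TB = 30,800,000,000,000 bytes
1 GiB = 1,073,741,824 bytes
30,800,000,000,000 / 1,073,741,824 = 28,684.74 GiB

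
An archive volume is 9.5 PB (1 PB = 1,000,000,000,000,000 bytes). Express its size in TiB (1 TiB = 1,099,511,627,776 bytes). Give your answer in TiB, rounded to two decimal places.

9.5 PB = 9.5 × 10^15 bytes = 9,500,000,000,000,000 bytes
1 TiB = 2^40 bytes = 1,099,511,627,776 bytes
9,500,000,000,000,000 / 1,099,511,627,776 = 8,640.20 TiB

8,640.20 TiB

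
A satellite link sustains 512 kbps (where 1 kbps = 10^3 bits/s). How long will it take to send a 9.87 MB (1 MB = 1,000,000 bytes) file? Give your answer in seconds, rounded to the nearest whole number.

9.87 MB = 9,870,000 bytes = 78,960,000 bits
512 kbps = 512,000 bits/s
time = 78,960,000 / 512,000 = 154 s

154 seconds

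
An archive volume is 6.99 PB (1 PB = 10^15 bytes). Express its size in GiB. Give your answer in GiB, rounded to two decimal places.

6,509,944.80 GiB

6.99 PB × 1,000,000,000,000,000 bytes/PB = 6,990,000,000,000,000 bytes
1 GiB = 2^30 bytes = 1,073,741,824 bytes
6,990,000,000,000,000 / 1,073,741,824 = 6,509,944.80 GiB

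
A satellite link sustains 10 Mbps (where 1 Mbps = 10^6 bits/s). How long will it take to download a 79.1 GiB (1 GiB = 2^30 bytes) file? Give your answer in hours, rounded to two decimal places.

18.87 hours

79.1 GiB = 84,932,978,278.4 bytes = 679,463,826,227.2 bits
10 Mbps = 10,000,000 bits/s
time = 679,463,826,227.2 / 10,000,000 = 67,946.3826 s
67,946.3826 s / 3600 = 18.87 hours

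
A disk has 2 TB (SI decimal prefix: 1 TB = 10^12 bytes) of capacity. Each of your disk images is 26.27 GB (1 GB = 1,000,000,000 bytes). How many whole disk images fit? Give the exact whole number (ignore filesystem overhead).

76

Capacity: 2 TB = 2,000,000,000,000 bytes
Per item: 26.27 GB = 26,270,000,000 bytes
⌊2,000,000,000,000 / 26,270,000,000⌋ = 76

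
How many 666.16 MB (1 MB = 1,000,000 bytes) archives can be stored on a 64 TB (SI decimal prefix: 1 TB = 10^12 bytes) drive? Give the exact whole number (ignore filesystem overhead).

Capacity: 64 TB = 64,000,000,000,000 bytes
Per item: 666.16 MB = 666,160,000 bytes
⌊64,000,000,000,000 / 666,160,000⌋ = 96,073

96,073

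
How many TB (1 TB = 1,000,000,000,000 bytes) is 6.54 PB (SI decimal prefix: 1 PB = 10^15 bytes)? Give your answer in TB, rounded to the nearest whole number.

6.54 PB × 1,000,000,000,000,000 bytes/PB = 6,540,000,000,000,000 bytes
1 TB = 10^12 bytes = 1,000,000,000,000 bytes
6,540,000,000,000,000 / 1,000,000,000,000 = 6,540 TB

6,540 TB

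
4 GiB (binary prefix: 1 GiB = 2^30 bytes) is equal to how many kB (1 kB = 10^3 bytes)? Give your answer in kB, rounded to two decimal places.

4 GiB × 1,073,741,824 bytes/GiB = 4,294,967,296 bytes
1 kB = 1,000 bytes
4,294,967,296 / 1,000 = 4,294,967.30 kB

4,294,967.30 kB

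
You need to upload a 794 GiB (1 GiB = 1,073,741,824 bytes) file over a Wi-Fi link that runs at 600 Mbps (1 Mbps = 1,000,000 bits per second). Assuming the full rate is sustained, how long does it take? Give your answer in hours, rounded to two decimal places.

794 GiB = 852,551,008,256 bytes = 6,820,408,066,048 bits
600 Mbps = 600,000,000 bits/s
time = 6,820,408,066,048 / 600,000,000 = 11,367.3468 s
11,367.3468 s / 3600 = 3.16 hours

3.16 hours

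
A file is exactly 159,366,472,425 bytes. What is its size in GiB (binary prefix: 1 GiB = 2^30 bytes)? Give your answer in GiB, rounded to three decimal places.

159,366,472,425 bytes given.
1 GiB = 2^30 bytes = 1,073,741,824 bytes
159,366,472,425 / 1,073,741,824 = 148.422 GiB

148.422 GiB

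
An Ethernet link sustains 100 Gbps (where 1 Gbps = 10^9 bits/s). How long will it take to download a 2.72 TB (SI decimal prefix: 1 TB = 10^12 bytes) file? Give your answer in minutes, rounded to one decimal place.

3.6 minutes

2.72 TB = 2,720,000,000,000 bytes = 21,760,000,000,000 bits
100 Gbps = 100,000,000,000 bits/s
time = 21,760,000,000,000 / 100,000,000,000 = 217.60 s
217.60 s / 60 = 3.6 minutes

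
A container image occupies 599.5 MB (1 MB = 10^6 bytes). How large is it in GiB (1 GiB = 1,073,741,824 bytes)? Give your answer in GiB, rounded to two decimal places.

599.5 MB = 599.5 × 10^6 bytes = 599,500,000 bytes
1 GiB = 2^30 bytes = 1,073,741,824 bytes
599,500,000 / 1,073,741,824 = 0.56 GiB

0.56 GiB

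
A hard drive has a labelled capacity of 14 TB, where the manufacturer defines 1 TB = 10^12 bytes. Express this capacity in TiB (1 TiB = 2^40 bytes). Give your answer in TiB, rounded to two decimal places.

12.73 TiB

14 TB = 14 × 10^12 bytes = 14,000,000,000,000 bytes
1 TiB = 1,099,511,627,776 bytes
14,000,000,000,000 / 1,099,511,627,776 = 12.73 TiB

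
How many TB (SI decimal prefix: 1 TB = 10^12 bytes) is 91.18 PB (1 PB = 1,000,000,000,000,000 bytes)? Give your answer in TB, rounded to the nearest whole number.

91,180 TB

91.18 PB = 91.18 × 10^15 bytes = 91,180,000,000,000,000 bytes
1 TB = 1,000,000,000,000 bytes
91,180,000,000,000,000 / 1,000,000,000,000 = 91,180 TB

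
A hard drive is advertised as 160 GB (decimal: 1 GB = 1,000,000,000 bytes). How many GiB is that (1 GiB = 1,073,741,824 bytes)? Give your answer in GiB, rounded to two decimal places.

160 GB = 160 × 10^9 bytes = 160,000,000,000 bytes
1 GiB = 2^30 bytes = 1,073,741,824 bytes
160,000,000,000 / 1,073,741,824 = 149.01 GiB

149.01 GiB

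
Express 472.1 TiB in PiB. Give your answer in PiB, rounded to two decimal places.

0.46 PiB

472.1 TiB = 472.1 × 2^40 bytes = 519,079,439,473,049.6 bytes
1 PiB = 1,125,899,906,842,624 bytes
519,079,439,473,049.6 / 1,125,899,906,842,624 = 0.46 PiB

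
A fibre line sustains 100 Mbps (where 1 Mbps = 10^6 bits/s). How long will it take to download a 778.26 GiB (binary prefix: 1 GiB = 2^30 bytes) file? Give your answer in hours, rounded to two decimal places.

18.57 hours

778.26 GiB = 835,650,311,946.24 bytes = 6,685,202,495,569.92 bits
100 Mbps = 100,000,000 bits/s
time = 6,685,202,495,569.92 / 100,000,000 = 66,852.0250 s
66,852.0250 s / 3600 = 18.57 hours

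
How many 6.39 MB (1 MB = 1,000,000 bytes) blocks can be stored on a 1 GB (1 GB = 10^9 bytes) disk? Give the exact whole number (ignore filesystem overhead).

156

Capacity: 1 GB = 1,000,000,000 bytes
Per item: 6.39 MB = 6,390,000 bytes
⌊1,000,000,000 / 6,390,000⌋ = 156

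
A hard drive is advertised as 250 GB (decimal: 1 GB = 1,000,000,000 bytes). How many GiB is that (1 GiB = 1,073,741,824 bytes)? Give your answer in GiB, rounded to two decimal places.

232.83 GiB

250 GB × 1,000,000,000 bytes/GB = 250,000,000,000 bytes
1 GiB = 2^30 bytes = 1,073,741,824 bytes
250,000,000,000 / 1,073,741,824 = 232.83 GiB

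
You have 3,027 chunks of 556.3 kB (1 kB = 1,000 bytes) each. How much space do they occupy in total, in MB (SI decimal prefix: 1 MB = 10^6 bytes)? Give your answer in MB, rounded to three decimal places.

Total = 3,027 × 556.3 kB = 1683920.1 kB
= 1683920.1 × 1,000 bytes = 1,683,920,100 bytes
1 MB = 1,000,000 bytes
1,683,920,100 / 1,000,000 = 1,683.920 MB

1,683.920 MB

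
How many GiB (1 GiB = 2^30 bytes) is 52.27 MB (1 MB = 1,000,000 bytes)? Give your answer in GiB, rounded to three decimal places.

52.27 MB × 1,000,000 bytes/MB = 52,270,000 bytes
1 GiB = 1,073,741,824 bytes
52,270,000 / 1,073,741,824 = 0.049 GiB

0.049 GiB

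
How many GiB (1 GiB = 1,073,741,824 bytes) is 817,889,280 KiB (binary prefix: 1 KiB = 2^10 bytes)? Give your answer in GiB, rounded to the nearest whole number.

817,889,280 KiB × 1,024 bytes/KiB = 837,518,622,720 bytes
1 GiB = 1,073,741,824 bytes
837,518,622,720 / 1,073,741,824 = 780 GiB

780 GiB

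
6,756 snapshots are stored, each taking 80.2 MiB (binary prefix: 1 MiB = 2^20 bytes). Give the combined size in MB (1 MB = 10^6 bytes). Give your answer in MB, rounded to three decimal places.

Total = 6,756 × 80.2 MiB = 541831.2 MiB
= 541831.2 × 1,048,576 bytes = 568,151,192,371.2 bytes
1 MB = 1,000,000 bytes
568,151,192,371.2 / 1,000,000 = 568,151.192 MB

568,151.192 MB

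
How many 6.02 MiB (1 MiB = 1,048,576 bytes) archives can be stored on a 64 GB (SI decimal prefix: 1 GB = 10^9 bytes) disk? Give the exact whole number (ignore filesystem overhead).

10,138

Capacity: 64 GB = 64,000,000,000 bytes
Per item: 6.02 MiB = 6,312,427.52 bytes
⌊64,000,000,000 / 6,312,427.52⌋ = 10,138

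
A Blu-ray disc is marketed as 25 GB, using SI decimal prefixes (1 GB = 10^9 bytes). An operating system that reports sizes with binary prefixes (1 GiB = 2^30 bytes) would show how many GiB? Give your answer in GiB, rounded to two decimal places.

23.28 GiB

25 GB = 25 × 10^9 bytes = 25,000,000,000 bytes
1 GiB = 2^30 bytes = 1,073,741,824 bytes
25,000,000,000 / 1,073,741,824 = 23.28 GiB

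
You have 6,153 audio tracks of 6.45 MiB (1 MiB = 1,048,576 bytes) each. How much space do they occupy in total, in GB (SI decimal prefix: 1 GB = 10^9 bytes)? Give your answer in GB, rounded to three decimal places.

Total = 6,153 × 6.45 MiB = 39686.85 MiB
= 39686.85 × 1,048,576 bytes = 41,614,678,425.6 bytes
1 GB = 1,000,000,000 bytes
41,614,678,425.6 / 1,000,000,000 = 41.615 GB

41.615 GB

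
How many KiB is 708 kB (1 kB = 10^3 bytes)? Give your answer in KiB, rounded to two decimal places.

691.41 KiB

708 kB × 1,000 bytes/kB = 708,000 bytes
1 KiB = 2^10 bytes = 1,024 bytes
708,000 / 1,024 = 691.41 KiB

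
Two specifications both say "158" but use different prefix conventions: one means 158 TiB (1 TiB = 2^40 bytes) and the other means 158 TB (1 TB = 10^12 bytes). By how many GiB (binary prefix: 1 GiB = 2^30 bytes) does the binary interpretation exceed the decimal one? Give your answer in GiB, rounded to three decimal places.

14,643.033 GiB

158 TiB = 158 × 1,099,511,627,776 = 173,722,837,188,608 bytes
158 TB = 158 × 1,000,000,000,000 = 158,000,000,000,000 bytes
difference = 15,722,837,188,608 bytes
15,722,837,188,608 / 1,073,741,824 = 14,643.033 GiB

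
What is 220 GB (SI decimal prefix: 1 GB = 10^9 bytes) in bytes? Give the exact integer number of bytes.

220,000,000,000 bytes

220 × 1,000,000,000 = 220,000,000,000 bytes  (1 GB = 10^9 bytes)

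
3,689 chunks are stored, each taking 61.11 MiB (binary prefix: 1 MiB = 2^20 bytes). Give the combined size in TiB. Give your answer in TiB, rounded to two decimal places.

Total = 3,689 × 61.11 MiB = 225434.79 MiB
= 225434.79 × 1,048,576 bytes = 236,385,510,359.04 bytes
1 TiB = 1,099,511,627,776 bytes
236,385,510,359.04 / 1,099,511,627,776 = 0.21 TiB

0.21 TiB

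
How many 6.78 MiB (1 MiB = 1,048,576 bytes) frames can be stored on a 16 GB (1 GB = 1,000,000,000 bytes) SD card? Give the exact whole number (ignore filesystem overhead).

2,250

Capacity: 16 GB = 16,000,000,000 bytes
Per item: 6.78 MiB = 7,109,345.28 bytes
⌊16,000,000,000 / 7,109,345.28⌋ = 2,250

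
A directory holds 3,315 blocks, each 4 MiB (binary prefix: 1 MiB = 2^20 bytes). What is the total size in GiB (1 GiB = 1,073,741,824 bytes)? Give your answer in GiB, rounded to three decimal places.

12.949 GiB

Total = 3,315 × 4 MiB = 13,260 MiB
= 13,260 × 1,048,576 bytes = 13,904,117,760 bytes
1 GiB = 1,073,741,824 bytes
13,904,117,760 / 1,073,741,824 = 12.949 GiB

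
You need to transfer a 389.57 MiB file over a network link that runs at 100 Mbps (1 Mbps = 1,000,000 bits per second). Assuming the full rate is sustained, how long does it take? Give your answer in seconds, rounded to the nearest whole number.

33 seconds

389.57 MiB = 408,493,752.32 bytes = 3,267,950,018.56 bits
100 Mbps = 100,000,000 bits/s
time = 3,267,950,018.56 / 100,000,000 = 33 s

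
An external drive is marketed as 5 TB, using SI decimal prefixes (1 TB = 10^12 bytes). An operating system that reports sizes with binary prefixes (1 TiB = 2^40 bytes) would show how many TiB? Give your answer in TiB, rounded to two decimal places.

5 TB × 1,000,000,000,000 bytes/TB = 5,000,000,000,000 bytes
1 TiB = 1,099,511,627,776 bytes
5,000,000,000,000 / 1,099,511,627,776 = 4.55 TiB

4.55 TiB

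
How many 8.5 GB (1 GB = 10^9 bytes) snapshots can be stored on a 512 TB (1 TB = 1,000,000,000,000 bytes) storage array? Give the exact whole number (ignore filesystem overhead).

Capacity: 512 TB = 512,000,000,000,000 bytes
Per item: 8.5 GB = 8,500,000,000 bytes
⌊512,000,000,000,000 / 8,500,000,000⌋ = 60,235

60,235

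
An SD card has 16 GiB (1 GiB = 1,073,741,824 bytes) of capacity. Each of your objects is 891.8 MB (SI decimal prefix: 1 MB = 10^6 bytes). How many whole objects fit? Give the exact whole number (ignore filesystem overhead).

19

Capacity: 16 GiB = 17,179,869,184 bytes
Per item: 891.8 MB = 891,800,000 bytes
⌊17,179,869,184 / 891,800,000⌋ = 19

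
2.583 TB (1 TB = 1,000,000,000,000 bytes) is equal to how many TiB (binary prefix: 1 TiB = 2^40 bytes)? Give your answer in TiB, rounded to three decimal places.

2.349 TiB

2.583 TB = 2.583 × 10^12 bytes = 2,583,000,000,000 bytes
1 TiB = 2^40 bytes = 1,099,511,627,776 bytes
2,583,000,000,000 / 1,099,511,627,776 = 2.349 TiB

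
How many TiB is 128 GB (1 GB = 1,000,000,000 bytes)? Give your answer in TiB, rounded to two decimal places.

0.12 TiB

128 GB = 128 × 10^9 bytes = 128,000,000,000 bytes
1 TiB = 2^40 bytes = 1,099,511,627,776 bytes
128,000,000,000 / 1,099,511,627,776 = 0.12 TiB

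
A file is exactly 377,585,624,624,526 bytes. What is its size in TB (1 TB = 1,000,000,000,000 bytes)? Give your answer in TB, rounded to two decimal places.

377,585,624,624,526 bytes given.
1 TB = 10^12 bytes = 1,000,000,000,000 bytes
377,585,624,624,526 / 1,000,000,000,000 = 377.59 TB

377.59 TB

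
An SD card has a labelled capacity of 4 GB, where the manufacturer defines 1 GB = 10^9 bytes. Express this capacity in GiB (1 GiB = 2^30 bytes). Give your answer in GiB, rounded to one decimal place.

3.7 GiB

4 GB = 4 × 10^9 bytes = 4,000,000,000 bytes
1 GiB = 2^30 bytes = 1,073,741,824 bytes
4,000,000,000 / 1,073,741,824 = 3.7 GiB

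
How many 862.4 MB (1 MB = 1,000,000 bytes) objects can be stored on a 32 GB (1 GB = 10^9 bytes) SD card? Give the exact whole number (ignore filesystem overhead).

37

Capacity: 32 GB = 32,000,000,000 bytes
Per item: 862.4 MB = 862,400,000 bytes
⌊32,000,000,000 / 862,400,000⌋ = 37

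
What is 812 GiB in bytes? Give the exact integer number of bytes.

812 × 1,073,741,824 = 871,878,361,088 bytes  (1 GiB = 2^30 bytes)

871,878,361,088 bytes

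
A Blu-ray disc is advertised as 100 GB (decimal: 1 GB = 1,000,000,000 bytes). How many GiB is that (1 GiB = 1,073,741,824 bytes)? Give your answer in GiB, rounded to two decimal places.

93.13 GiB

100 GB = 100 × 10^9 bytes = 100,000,000,000 bytes
1 GiB = 1,073,741,824 bytes
100,000,000,000 / 1,073,741,824 = 93.13 GiB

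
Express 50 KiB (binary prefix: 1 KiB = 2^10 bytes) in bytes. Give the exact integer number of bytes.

50 × 1,024 = 51,200 bytes  (1 KiB = 2^10 bytes)

51,200 bytes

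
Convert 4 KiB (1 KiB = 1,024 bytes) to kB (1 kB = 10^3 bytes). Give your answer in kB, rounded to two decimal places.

4 KiB × 1,024 bytes/KiB = 4,096 bytes
1 kB = 10^3 bytes = 1,000 bytes
4,096 / 1,000 = 4.10 kB

4.10 kB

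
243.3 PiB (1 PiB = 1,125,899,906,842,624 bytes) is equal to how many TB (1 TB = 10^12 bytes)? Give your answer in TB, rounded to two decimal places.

273,931.45 TB

243.3 PiB × 1,125,899,906,842,624 bytes/PiB = 273,931,447,334,810,419.2 bytes
1 TB = 10^12 bytes = 1,000,000,000,000 bytes
273,931,447,334,810,419.2 / 1,000,000,000,000 = 273,931.45 TB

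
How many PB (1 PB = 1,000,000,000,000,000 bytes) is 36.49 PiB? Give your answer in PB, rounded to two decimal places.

41.08 PB

36.49 PiB × 1,125,899,906,842,624 bytes/PiB = 41,084,087,600,687,349.76 bytes
1 PB = 10^15 bytes = 1,000,000,000,000,000 bytes
41,084,087,600,687,349.76 / 1,000,000,000,000,000 = 41.08 PB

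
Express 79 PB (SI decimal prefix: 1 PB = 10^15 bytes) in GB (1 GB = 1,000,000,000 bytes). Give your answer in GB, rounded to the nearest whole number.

79,000,000 GB

79 PB × 1,000,000,000,000,000 bytes/PB = 79,000,000,000,000,000 bytes
1 GB = 1,000,000,000 bytes
79,000,000,000,000,000 / 1,000,000,000 = 79,000,000 GB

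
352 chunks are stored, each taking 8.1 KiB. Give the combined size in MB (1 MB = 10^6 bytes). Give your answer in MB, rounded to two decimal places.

Total = 352 × 8.1 KiB = 2851.2 KiB
= 2851.2 × 1,024 bytes = 2,919,628.8 bytes
1 MB = 1,000,000 bytes
2,919,628.8 / 1,000,000 = 2.92 MB

2.92 MB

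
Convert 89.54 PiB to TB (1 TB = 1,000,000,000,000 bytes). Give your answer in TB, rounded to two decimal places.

89.54 PiB × 1,125,899,906,842,624 bytes/PiB = 100,813,077,658,688,552.96 bytes
1 TB = 10^12 bytes = 1,000,000,000,000 bytes
100,813,077,658,688,552.96 / 1,000,000,000,000 = 100,813.08 TB

100,813.08 TB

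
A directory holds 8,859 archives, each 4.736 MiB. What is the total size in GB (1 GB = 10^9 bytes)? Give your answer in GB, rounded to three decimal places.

Total = 8,859 × 4.736 MiB = 41956.224 MiB
= 41956.224 × 1,048,576 bytes = 43,994,289,537.024 bytes
1 GB = 1,000,000,000 bytes
43,994,289,537.024 / 1,000,000,000 = 43.994 GB

43.994 GB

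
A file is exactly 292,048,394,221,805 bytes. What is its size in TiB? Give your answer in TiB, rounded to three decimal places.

292,048,394,221,805 bytes given.
1 TiB = 2^40 bytes = 1,099,511,627,776 bytes
292,048,394,221,805 / 1,099,511,627,776 = 265.616 TiB

265.616 TiB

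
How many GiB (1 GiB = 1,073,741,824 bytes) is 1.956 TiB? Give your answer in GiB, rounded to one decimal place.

1.956 TiB = 1.956 × 2^40 bytes = 2,150,644,743,929.856 bytes
1 GiB = 2^30 bytes = 1,073,741,824 bytes
2,150,644,743,929.856 / 1,073,741,824 = 2,002.9 GiB

2,002.9 GiB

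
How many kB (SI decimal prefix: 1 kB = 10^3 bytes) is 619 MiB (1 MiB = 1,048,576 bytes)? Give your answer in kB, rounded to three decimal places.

649,068.544 kB

619 MiB = 619 × 2^20 bytes = 649,068,544 bytes
1 kB = 10^3 bytes = 1,000 bytes
649,068,544 / 1,000 = 649,068.544 kB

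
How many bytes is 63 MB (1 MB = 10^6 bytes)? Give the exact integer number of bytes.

63 × 1,000,000 = 63,000,000 bytes

63,000,000 bytes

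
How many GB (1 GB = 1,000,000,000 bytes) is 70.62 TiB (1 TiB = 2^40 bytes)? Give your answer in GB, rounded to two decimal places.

70.62 TiB = 70.62 × 2^40 bytes = 77,647,511,153,541.12 bytes
1 GB = 1,000,000,000 bytes
77,647,511,153,541.12 / 1,000,000,000 = 77,647.51 GB

77,647.51 GB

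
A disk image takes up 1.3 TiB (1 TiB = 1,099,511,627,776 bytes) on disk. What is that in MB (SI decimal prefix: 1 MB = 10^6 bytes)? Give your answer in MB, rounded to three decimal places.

1.3 TiB × 1,099,511,627,776 bytes/TiB = 1,429,365,116,108.8 bytes
1 MB = 1,000,000 bytes
1,429,365,116,108.8 / 1,000,000 = 1,429,365.116 MB

1,429,365.116 MB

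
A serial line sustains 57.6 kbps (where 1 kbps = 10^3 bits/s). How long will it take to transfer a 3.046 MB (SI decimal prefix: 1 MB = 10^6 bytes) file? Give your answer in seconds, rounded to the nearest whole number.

423 seconds

3.046 MB = 3,046,000 bytes = 24,368,000 bits
57.6 kbps = 57,600 bits/s
time = 24,368,000 / 57,600 = 423 s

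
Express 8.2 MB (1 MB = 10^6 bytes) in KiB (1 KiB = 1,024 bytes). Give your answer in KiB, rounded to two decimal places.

8.2 MB = 8.2 × 10^6 bytes = 8,200,000 bytes
1 KiB = 1,024 bytes
8,200,000 / 1,024 = 8,007.81 KiB

8,007.81 KiB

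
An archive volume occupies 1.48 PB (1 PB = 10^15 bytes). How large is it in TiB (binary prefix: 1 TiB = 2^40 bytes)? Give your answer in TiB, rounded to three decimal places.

1.48 PB = 1.48 × 10^15 bytes = 1,480,000,000,000,000 bytes
1 TiB = 2^40 bytes = 1,099,511,627,776 bytes
1,480,000,000,000,000 / 1,099,511,627,776 = 1,346.052 TiB

1,346.052 TiB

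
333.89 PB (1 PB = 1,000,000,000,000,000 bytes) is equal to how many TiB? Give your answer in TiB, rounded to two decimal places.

333.89 PB × 1,000,000,000,000,000 bytes/PB = 333,890,000,000,000,000 bytes
1 TiB = 1,099,511,627,776 bytes
333,890,000,000,000,000 / 1,099,511,627,776 = 303,671.19 TiB

303,671.19 TiB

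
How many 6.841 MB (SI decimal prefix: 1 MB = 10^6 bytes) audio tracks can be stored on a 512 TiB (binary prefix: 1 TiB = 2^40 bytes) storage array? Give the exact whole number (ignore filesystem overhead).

82,290,593

Capacity: 512 TiB = 562,949,953,421,312 bytes
Per item: 6.841 MB = 6,841,000 bytes
⌊562,949,953,421,312 / 6,841,000⌋ = 82,290,593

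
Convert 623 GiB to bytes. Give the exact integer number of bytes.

668,941,156,352 bytes

623 × 1,073,741,824 = 668,941,156,352 bytes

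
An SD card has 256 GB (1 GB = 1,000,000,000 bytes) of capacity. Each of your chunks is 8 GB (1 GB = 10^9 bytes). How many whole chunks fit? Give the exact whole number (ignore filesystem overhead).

32

Capacity: 256 GB = 256,000,000,000 bytes
Per item: 8 GB = 8,000,000,000 bytes
⌊256,000,000,000 / 8,000,000,000⌋ = 32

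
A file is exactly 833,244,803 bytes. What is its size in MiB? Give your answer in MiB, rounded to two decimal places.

794.64 MiB

833,244,803 bytes given.
1 MiB = 2^20 bytes = 1,048,576 bytes
833,244,803 / 1,048,576 = 794.64 MiB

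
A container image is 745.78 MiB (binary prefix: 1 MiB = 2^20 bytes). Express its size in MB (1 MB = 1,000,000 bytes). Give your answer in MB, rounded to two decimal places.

782.01 MB

745.78 MiB = 745.78 × 2^20 bytes = 782,007,009.28 bytes
1 MB = 10^6 bytes = 1,000,000 bytes
782,007,009.28 / 1,000,000 = 782.01 MB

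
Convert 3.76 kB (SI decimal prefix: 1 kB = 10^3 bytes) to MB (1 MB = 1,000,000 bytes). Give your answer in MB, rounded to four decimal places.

3.76 kB = 3.76 × 10^3 bytes = 3,760 bytes
1 MB = 10^6 bytes = 1,000,000 bytes
3,760 / 1,000,000 = 0.0038 MB

0.0038 MB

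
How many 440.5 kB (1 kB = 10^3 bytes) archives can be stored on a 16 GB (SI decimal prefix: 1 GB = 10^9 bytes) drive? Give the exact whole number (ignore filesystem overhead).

Capacity: 16 GB = 16,000,000,000 bytes
Per item: 440.5 kB = 440,500 bytes
⌊16,000,000,000 / 440,500⌋ = 36,322

36,322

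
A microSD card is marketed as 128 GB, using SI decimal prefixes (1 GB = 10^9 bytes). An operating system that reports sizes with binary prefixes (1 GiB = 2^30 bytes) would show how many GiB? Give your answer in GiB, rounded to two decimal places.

119.21 GiB

128 GB = 128 × 10^9 bytes = 128,000,000,000 bytes
1 GiB = 1,073,741,824 bytes
128,000,000,000 / 1,073,741,824 = 119.21 GiB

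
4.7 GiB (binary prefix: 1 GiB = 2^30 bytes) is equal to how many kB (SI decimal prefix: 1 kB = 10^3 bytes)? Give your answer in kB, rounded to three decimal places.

4.7 GiB = 4.7 × 2^30 bytes = 5,046,586,572.8 bytes
1 kB = 1,000 bytes
5,046,586,572.8 / 1,000 = 5,046,586.573 kB

5,046,586.573 kB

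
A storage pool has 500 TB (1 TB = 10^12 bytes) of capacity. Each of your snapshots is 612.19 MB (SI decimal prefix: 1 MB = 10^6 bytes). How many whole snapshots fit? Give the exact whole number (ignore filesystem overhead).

Capacity: 500 TB = 500,000,000,000,000 bytes
Per item: 612.19 MB = 612,190,000 bytes
⌊500,000,000,000,000 / 612,190,000⌋ = 816,739

816,739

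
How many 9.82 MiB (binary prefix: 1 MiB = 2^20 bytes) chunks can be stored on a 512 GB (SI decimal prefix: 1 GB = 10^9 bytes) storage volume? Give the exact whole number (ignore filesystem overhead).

Capacity: 512 GB = 512,000,000,000 bytes
Per item: 9.82 MiB = 10,297,016.32 bytes
⌊512,000,000,000 / 10,297,016.32⌋ = 49,723

49,723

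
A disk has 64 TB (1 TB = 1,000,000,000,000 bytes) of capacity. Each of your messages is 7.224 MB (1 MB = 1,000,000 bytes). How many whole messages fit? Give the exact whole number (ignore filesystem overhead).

8,859,357

Capacity: 64 TB = 64,000,000,000,000 bytes
Per item: 7.224 MB = 7,224,000 bytes
⌊64,000,000,000,000 / 7,224,000⌋ = 8,859,357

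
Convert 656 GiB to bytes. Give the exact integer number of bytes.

704,374,636,544 bytes

656 × 1,073,741,824 = 704,374,636,544 bytes  (1 GiB = 2^30 bytes)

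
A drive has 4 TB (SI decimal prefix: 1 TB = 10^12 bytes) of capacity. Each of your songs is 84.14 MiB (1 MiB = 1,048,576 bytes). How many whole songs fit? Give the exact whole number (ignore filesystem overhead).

Capacity: 4 TB = 4,000,000,000,000 bytes
Per item: 84.14 MiB = 88,227,184.64 bytes
⌊4,000,000,000,000 / 88,227,184.64⌋ = 45,337

45,337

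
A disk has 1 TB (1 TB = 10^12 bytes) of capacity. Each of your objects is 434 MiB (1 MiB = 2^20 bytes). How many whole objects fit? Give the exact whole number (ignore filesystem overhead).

Capacity: 1 TB = 1,000,000,000,000 bytes
Per item: 434 MiB = 455,081,984 bytes
⌊1,000,000,000,000 / 455,081,984⌋ = 2,197

2,197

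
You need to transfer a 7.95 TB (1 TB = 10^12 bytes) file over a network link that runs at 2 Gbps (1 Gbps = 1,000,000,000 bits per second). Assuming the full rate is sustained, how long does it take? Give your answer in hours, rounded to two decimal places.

8.83 hours

7.95 TB = 7,950,000,000,000 bytes = 63,600,000,000,000 bits
2 Gbps = 2,000,000,000 bits/s
time = 63,600,000,000,000 / 2,000,000,000 = 31,800.0000 s
31,800.0000 s / 3600 = 8.83 hours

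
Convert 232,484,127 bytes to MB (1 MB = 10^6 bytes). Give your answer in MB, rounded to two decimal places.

232,484,127 bytes given.
1 MB = 1,000,000 bytes
232,484,127 / 1,000,000 = 232.48 MB

232.48 MB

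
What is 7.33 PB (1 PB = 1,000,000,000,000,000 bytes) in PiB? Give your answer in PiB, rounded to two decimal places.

6.51 PiB

7.33 PB = 7.33 × 10^15 bytes = 7,330,000,000,000,000 bytes
1 PiB = 1,125,899,906,842,624 bytes
7,330,000,000,000,000 / 1,125,899,906,842,624 = 6.51 PiB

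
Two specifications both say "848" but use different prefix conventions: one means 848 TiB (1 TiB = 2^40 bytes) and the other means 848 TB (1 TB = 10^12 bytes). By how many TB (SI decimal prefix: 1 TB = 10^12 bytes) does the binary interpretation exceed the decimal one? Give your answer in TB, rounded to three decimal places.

84.386 TB

848 TiB = 848 × 1,099,511,627,776 = 932,385,860,354,048 bytes
848 TB = 848 × 1,000,000,000,000 = 848,000,000,000,000 bytes
difference = 84,385,860,354,048 bytes
84,385,860,354,048 / 1,000,000,000,000 = 84.386 TB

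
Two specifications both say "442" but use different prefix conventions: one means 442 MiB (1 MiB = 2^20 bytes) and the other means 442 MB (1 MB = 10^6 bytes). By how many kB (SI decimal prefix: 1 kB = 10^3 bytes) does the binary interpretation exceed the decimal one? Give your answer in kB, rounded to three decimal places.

442 MiB = 442 × 1,048,576 = 463,470,592 bytes
442 MB = 442 × 1,000,000 = 442,000,000 bytes
difference = 21,470,592 bytes
21,470,592 / 1,000 = 21,470.592 kB

21,470.592 kB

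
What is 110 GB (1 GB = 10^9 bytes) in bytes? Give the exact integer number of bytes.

110,000,000,000 bytes

110 × 1,000,000,000 = 110,000,000,000 bytes  (1 GB = 10^9 bytes)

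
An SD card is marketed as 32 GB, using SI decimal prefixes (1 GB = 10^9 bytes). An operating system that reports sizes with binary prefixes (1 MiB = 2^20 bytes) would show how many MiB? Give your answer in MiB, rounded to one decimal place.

30,517.6 MiB

32 GB × 1,000,000,000 bytes/GB = 32,000,000,000 bytes
1 MiB = 1,048,576 bytes
32,000,000,000 / 1,048,576 = 30,517.6 MiB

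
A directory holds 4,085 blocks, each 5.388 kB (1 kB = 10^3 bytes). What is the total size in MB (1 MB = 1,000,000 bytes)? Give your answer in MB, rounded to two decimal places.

Total = 4,085 × 5.388 kB = 22009.98 kB
= 22009.98 × 1,000 bytes = 22,009,980 bytes
1 MB = 1,000,000 bytes
22,009,980 / 1,000,000 = 22.01 MB

22.01 MB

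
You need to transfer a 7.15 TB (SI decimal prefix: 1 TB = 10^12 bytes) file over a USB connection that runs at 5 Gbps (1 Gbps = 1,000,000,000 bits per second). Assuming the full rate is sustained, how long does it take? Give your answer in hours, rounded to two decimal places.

7.15 TB = 7,150,000,000,000 bytes = 57,200,000,000,000 bits
5 Gbps = 5,000,000,000 bits/s
time = 57,200,000,000,000 / 5,000,000,000 = 11,440.0000 s
11,440.0000 s / 3600 = 3.18 hours

3.18 hours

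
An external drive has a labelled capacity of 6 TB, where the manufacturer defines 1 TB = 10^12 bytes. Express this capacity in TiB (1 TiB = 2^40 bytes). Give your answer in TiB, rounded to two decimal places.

6 TB × 1,000,000,000,000 bytes/TB = 6,000,000,000,000 bytes
1 TiB = 1,099,511,627,776 bytes
6,000,000,000,000 / 1,099,511,627,776 = 5.46 TiB

5.46 TiB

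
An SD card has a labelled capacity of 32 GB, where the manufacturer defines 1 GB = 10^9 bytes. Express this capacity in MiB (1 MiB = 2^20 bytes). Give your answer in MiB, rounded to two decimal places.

32 GB × 1,000,000,000 bytes/GB = 32,000,000,000 bytes
1 MiB = 1,048,576 bytes
32,000,000,000 / 1,048,576 = 30,517.58 MiB

30,517.58 MiB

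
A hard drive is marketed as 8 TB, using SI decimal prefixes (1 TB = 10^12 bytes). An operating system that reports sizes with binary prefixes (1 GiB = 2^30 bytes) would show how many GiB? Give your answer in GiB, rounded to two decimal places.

8 TB × 1,000,000,000,000 bytes/TB = 8,000,000,000,000 bytes
1 GiB = 1,073,741,824 bytes
8,000,000,000,000 / 1,073,741,824 = 7,450.58 GiB

7,450.58 GiB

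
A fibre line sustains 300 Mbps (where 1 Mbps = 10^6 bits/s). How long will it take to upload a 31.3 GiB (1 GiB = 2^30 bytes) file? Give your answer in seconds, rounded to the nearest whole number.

896 seconds

31.3 GiB = 33,608,119,091.2 bytes = 268,864,952,729.6 bits
300 Mbps = 300,000,000 bits/s
time = 268,864,952,729.6 / 300,000,000 = 896 s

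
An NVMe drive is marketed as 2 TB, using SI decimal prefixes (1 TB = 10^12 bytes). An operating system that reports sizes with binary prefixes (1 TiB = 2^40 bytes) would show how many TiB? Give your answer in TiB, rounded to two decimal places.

1.82 TiB

2 TB × 1,000,000,000,000 bytes/TB = 2,000,000,000,000 bytes
1 TiB = 2^40 bytes = 1,099,511,627,776 bytes
2,000,000,000,000 / 1,099,511,627,776 = 1.82 TiB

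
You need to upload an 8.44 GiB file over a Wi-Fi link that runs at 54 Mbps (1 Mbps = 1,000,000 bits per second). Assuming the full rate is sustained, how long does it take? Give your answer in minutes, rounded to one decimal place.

22.4 minutes

8.44 GiB = 9,062,380,994.56 bytes = 72,499,047,956.48 bits
54 Mbps = 54,000,000 bits/s
time = 72,499,047,956.48 / 54,000,000 = 1,342.57 s
1,342.57 s / 60 = 22.4 minutes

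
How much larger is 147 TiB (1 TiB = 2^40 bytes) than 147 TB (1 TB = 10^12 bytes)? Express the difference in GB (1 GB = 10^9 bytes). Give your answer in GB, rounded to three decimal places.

14,628.209 GB

147 TiB = 147 × 1,099,511,627,776 = 161,628,209,283,072 bytes
147 TB = 147 × 1,000,000,000,000 = 147,000,000,000,000 bytes
difference = 14,628,209,283,072 bytes
14,628,209,283,072 / 1,000,000,000 = 14,628.209 GB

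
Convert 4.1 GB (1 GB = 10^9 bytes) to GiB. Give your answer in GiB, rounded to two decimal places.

4.1 GB = 4.1 × 10^9 bytes = 4,100,000,000 bytes
1 GiB = 2^30 bytes = 1,073,741,824 bytes
4,100,000,000 / 1,073,741,824 = 3.82 GiB

3.82 GiB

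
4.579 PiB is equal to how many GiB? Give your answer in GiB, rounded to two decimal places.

4.579 PiB = 4.579 × 2^50 bytes = 5,155,495,673,432,375.296 bytes
1 GiB = 1,073,741,824 bytes
5,155,495,673,432,375.296 / 1,073,741,824 = 4,801,429.50 GiB

4,801,429.50 GiB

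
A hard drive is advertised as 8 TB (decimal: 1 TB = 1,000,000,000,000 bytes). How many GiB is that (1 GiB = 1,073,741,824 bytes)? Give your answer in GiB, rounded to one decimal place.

8 TB = 8 × 10^12 bytes = 8,000,000,000,000 bytes
1 GiB = 2^30 bytes = 1,073,741,824 bytes
8,000,000,000,000 / 1,073,741,824 = 7,450.6 GiB

7,450.6 GiB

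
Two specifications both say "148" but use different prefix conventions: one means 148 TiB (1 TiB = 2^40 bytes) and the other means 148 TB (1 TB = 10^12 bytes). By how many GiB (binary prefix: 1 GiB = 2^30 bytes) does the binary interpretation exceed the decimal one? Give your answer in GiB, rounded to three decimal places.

13,716.259 GiB

148 TiB = 148 × 1,099,511,627,776 = 162,727,720,910,848 bytes
148 TB = 148 × 1,000,000,000,000 = 148,000,000,000,000 bytes
difference = 14,727,720,910,848 bytes
14,727,720,910,848 / 1,073,741,824 = 13,716.259 GiB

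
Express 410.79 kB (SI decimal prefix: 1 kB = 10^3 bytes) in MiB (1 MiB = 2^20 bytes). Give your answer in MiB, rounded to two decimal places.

0.39 MiB

410.79 kB = 410.79 × 10^3 bytes = 410,790 bytes
1 MiB = 1,048,576 bytes
410,790 / 1,048,576 = 0.39 MiB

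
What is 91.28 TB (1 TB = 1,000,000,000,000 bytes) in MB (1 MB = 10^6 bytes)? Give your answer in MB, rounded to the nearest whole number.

91.28 TB × 1,000,000,000,000 bytes/TB = 91,280,000,000,000 bytes
1 MB = 1,000,000 bytes
91,280,000,000,000 / 1,000,000 = 91,280,000 MB

91,280,000 MB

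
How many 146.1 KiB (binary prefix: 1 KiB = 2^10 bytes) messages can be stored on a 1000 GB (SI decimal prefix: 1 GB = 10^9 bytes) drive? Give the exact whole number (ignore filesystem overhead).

6,684,206

Capacity: 1000 GB = 1,000,000,000,000 bytes
Per item: 146.1 KiB = 149,606.4 bytes
⌊1,000,000,000,000 / 149,606.4⌋ = 6,684,206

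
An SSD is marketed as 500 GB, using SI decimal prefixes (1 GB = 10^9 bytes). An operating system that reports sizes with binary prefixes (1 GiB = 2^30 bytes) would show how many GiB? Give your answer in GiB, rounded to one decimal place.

465.7 GiB

500 GB = 500 × 10^9 bytes = 500,000,000,000 bytes
1 GiB = 1,073,741,824 bytes
500,000,000,000 / 1,073,741,824 = 465.7 GiB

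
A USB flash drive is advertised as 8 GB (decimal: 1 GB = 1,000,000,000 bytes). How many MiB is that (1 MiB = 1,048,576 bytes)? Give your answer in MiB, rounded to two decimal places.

8 GB = 8 × 10^9 bytes = 8,000,000,000 bytes
1 MiB = 2^20 bytes = 1,048,576 bytes
8,000,000,000 / 1,048,576 = 7,629.39 MiB

7,629.39 MiB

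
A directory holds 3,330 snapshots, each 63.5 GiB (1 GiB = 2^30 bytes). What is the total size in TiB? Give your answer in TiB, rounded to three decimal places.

Total = 3,330 × 63.5 GiB = 211,455 GiB
= 211,455 × 1,073,741,824 bytes = 227,048,077,393,920 bytes
1 TiB = 1,099,511,627,776 bytes
227,048,077,393,920 / 1,099,511,627,776 = 206.499 TiB

206.499 TiB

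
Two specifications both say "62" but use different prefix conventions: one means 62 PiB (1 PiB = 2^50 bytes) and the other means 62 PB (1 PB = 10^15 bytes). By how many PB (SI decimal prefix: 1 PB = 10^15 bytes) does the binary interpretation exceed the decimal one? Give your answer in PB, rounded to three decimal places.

62 PiB = 62 × 1,125,899,906,842,624 = 69,805,794,224,242,688 bytes
62 PB = 62 × 1,000,000,000,000,000 = 62,000,000,000,000,000 bytes
difference = 7,805,794,224,242,688 bytes
7,805,794,224,242,688 / 1,000,000,000,000,000 = 7.806 PB

7.806 PB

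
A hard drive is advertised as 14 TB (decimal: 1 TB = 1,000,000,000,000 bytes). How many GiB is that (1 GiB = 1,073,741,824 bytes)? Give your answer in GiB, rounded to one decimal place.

14 TB = 14 × 10^12 bytes = 14,000,000,000,000 bytes
1 GiB = 2^30 bytes = 1,073,741,824 bytes
14,000,000,000,000 / 1,073,741,824 = 13,038.5 GiB

13,038.5 GiB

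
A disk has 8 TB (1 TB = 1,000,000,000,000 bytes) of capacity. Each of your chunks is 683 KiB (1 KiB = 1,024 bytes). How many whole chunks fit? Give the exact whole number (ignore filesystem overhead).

Capacity: 8 TB = 8,000,000,000,000 bytes
Per item: 683 KiB = 699,392 bytes
⌊8,000,000,000,000 / 699,392⌋ = 11,438,506

11,438,506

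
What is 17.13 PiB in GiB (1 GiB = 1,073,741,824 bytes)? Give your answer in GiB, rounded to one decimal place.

17.13 PiB × 1,125,899,906,842,624 bytes/PiB = 19,286,665,404,214,149.12 bytes
1 GiB = 1,073,741,824 bytes
19,286,665,404,214,149.12 / 1,073,741,824 = 17,962,106.9 GiB

17,962,106.9 GiB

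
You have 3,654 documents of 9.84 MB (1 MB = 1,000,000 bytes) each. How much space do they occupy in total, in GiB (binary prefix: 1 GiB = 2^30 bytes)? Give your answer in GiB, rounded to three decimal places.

Total = 3,654 × 9.84 MB = 35955.36 MB
= 35955.36 × 1,000,000 bytes = 35,955,360,000 bytes
1 GiB = 1,073,741,824 bytes
35,955,360,000 / 1,073,741,824 = 33.486 GiB

33.486 GiB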